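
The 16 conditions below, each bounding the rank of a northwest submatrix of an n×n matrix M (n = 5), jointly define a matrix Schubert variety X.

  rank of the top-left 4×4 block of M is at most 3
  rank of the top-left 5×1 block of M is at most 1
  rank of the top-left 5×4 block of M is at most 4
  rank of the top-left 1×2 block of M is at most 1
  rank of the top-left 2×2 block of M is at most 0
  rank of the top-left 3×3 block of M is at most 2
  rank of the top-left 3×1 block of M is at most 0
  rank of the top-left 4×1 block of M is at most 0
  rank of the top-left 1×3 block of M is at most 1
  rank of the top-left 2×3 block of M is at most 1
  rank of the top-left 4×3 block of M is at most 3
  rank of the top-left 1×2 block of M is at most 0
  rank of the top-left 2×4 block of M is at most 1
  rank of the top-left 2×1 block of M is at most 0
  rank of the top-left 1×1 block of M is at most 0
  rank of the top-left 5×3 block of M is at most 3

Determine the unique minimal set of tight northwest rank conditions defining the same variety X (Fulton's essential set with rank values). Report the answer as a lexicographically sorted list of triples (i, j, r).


Propagating the 16 rank bounds to every northwest block:

  0, 0, 1, 1, 1
  0, 0, 1, 1, 2
  0, 1, 2, 2, 3
  0, 1, 2, 3, 4
  1, 2, 3, 4, 5

giving w = (3, 5, 2, 4, 1) via Δ²R.

3 SE-corners of the 7-cell Rothe diagram give Ess(w):

[(2, 2, 0), (2, 4, 1), (4, 1, 0)]


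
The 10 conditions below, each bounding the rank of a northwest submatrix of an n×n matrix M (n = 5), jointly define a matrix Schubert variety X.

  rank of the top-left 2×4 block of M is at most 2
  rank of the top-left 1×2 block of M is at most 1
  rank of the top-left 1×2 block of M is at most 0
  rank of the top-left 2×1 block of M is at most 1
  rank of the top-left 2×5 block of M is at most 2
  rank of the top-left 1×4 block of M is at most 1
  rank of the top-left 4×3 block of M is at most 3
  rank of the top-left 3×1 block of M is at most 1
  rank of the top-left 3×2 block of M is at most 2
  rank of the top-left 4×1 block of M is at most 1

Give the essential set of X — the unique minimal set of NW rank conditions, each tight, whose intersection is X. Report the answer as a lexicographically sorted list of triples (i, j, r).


Propagating the 10 rank bounds to every northwest block:

  R[1]: 0, 0, 1, 1, 1
  R[2]: 1, 1, 2, 2, 2
  R[3]: 1, 2, 3, 3, 3
  R[4]: 1, 2, 3, 4, 4
  R[5]: 1, 2, 3, 4, 5

hence w(1..5) = (3, 1, 2, 4, 5).

|D(w)|=2, |Ess(w)|=1:

[(1, 2, 0)]


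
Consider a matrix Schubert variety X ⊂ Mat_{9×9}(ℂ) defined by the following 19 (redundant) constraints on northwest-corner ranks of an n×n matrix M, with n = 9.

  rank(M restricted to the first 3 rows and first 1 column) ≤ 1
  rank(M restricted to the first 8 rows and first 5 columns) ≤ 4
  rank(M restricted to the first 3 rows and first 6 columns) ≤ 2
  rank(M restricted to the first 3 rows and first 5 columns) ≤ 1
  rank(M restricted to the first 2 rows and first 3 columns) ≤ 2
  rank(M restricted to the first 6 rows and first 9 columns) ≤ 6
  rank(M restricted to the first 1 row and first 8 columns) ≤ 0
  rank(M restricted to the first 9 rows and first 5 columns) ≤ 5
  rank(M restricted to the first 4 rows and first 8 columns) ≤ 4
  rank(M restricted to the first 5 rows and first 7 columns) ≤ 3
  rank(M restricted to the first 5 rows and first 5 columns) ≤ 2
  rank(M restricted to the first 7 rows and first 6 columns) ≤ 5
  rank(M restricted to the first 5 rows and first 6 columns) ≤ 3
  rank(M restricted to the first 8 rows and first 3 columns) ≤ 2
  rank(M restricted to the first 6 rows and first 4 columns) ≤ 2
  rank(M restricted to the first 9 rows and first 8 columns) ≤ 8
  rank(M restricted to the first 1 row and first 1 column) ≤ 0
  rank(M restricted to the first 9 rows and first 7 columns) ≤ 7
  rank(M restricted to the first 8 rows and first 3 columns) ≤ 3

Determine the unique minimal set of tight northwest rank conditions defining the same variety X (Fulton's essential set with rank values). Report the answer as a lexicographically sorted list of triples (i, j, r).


Computing R[i][j] = min implied NW-rank bound (n=9, 19 conditions):

  row 1: 0, 0, 0, 0, 0, 0, 0, 0, 1
  row 2: 1, 1, 1, 1, 1, 1, 1, 1, 2
  row 3: 1, 1, 1, 1, 1, 2, 2, 2, 3
  row 4: 1, 2, 2, 2, 2, 3, 3, 3, 4
  row 5: 1, 2, 2, 2, 2, 3, 3, 4, 5
  row 6: 1, 2, 2, 2, 3, 4, 4, 5, 6
  row 7: 1, 2, 2, 3, 4, 5, 5, 6, 7
  row 8: 1, 2, 2, 3, 4, 5, 6, 7, 8
  row 9: 1, 2, 3, 4, 5, 6, 7, 8, 9

the unique w with this rank table is (9, 1, 6, 2, 8, 5, 4, 7, 3).

6 SE-corners of the 20-cell Rothe diagram give Ess(w):

[(1, 8, 0), (3, 5, 1), (5, 5, 2), (5, 7, 3), (6, 4, 2), (8, 3, 2)]


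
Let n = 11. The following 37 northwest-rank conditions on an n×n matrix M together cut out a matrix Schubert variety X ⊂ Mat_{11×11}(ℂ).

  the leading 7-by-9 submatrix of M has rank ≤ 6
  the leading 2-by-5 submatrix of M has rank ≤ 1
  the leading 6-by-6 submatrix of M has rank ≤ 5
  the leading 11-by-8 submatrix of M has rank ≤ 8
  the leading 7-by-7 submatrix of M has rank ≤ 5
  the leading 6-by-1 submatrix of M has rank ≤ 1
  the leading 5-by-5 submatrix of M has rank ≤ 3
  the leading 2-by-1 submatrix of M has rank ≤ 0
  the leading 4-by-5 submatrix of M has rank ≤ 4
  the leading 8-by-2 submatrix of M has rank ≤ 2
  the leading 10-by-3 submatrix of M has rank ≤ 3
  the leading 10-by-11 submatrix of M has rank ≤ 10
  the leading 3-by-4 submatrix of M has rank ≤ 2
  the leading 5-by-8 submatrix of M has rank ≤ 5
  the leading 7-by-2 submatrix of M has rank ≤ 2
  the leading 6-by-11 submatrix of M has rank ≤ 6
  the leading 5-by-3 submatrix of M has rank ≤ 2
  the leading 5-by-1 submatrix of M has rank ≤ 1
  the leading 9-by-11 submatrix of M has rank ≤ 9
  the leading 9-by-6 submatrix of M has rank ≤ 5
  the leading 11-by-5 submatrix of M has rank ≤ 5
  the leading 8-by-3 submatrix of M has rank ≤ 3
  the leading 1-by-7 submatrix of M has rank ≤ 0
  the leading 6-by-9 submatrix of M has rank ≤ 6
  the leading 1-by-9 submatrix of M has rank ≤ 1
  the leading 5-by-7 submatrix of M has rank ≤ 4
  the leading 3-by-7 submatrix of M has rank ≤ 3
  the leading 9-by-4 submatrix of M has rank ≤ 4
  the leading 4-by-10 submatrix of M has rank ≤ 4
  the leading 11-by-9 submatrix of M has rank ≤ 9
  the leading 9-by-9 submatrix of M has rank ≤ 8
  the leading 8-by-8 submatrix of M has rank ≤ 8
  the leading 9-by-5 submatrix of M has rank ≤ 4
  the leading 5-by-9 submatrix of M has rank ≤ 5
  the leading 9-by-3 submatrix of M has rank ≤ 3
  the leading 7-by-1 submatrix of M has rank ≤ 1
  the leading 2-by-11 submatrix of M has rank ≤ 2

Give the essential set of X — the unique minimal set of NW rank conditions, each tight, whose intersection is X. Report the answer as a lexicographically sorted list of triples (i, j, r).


Reconstructing r_w from the 37 given conditions:

  0 0 0 0 0 0 0 1 1 1 1
  0 1 1 1 1 1 1 2 2 2 2
  1 2 2 2 2 2 2 3 3 3 3
  1 2 2 3 3 3 3 4 4 4 4
  1 2 2 3 3 4 4 5 5 5 5
  1 2 3 4 4 5 5 6 6 6 6
  1 2 3 4 4 5 5 6 6 7 7
  1 2 3 4 4 5 6 7 7 8 8
  1 2 3 4 4 5 6 7 8 9 9
  1 2 3 4 5 6 7 8 9 10 10
  1 2 3 4 5 6 7 8 9 10 11

hence w(1..11) = (8, 2, 1, 4, 6, 3, 10, 7, 9, 5, 11).

7 SE-corners of the 16-cell Rothe diagram give Ess(w):

[(1, 7, 0), (2, 1, 0), (5, 3, 2), (5, 5, 3), (7, 7, 5), (7, 9, 6), (9, 5, 4)]


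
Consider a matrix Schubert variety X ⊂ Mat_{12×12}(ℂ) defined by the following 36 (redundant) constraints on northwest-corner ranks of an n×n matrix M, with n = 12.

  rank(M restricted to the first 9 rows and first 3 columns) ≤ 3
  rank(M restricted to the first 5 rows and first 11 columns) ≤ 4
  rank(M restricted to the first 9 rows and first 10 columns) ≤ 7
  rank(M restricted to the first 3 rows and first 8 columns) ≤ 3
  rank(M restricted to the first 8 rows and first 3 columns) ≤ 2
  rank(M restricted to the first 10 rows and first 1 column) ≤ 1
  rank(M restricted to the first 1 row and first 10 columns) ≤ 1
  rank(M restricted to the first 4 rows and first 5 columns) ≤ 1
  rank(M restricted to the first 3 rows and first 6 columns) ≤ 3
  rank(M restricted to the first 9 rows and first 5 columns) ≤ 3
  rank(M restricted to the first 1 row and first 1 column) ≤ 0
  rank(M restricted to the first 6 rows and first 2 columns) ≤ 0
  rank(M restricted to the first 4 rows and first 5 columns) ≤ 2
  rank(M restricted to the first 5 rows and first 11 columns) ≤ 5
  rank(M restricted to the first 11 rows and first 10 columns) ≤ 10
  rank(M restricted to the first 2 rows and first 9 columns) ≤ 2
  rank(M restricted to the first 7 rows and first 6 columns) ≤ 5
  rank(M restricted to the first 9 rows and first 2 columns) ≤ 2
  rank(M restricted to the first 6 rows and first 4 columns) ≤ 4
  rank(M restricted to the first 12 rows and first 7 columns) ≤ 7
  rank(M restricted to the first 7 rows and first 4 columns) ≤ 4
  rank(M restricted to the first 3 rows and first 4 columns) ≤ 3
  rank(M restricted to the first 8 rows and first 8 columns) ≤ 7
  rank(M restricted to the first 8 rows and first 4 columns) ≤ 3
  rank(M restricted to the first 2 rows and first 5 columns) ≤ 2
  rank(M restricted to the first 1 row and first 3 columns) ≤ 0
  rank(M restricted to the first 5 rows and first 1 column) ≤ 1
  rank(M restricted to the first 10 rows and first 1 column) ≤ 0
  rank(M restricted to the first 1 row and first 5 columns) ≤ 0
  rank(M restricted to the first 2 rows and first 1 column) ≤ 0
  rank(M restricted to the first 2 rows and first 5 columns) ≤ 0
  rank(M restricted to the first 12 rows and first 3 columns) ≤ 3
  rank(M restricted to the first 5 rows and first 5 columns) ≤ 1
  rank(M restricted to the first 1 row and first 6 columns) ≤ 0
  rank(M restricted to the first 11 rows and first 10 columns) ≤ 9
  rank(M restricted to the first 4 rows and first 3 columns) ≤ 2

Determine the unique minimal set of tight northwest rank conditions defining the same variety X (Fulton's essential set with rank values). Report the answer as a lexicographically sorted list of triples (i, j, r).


The tightest implied rank at each (i,j), from the 36 conditions:

  i=1: 0 0 0 0 0 0 1 1 1 1 1 1
  i=2: 0 0 0 0 0 1 2 2 2 2 2 2
  i=3: 0 0 1 1 1 2 3 3 3 3 3 3
  i=4: 0 0 1 1 1 2 3 4 4 4 4 4
  i=5: 0 0 1 1 1 2 3 4 4 4 4 5
  i=6: 0 0 1 2 2 3 4 5 5 5 5 6
  i=7: 0 1 2 3 3 4 5 6 6 6 6 7
  i=8: 0 1 2 3 3 4 5 6 7 7 7 8
  i=9: 0 1 2 3 3 4 5 6 7 7 8 9
  i=10: 0 1 2 3 4 5 6 7 8 8 9 10
  i=11: 1 2 3 4 5 6 7 8 9 9 10 11
  i=12: 1 2 3 4 5 6 7 8 9 10 11 12

second differences of R give the permutation w = (7, 6, 3, 8, 12, 4, 2, 9, 11, 5, 1, 10).

ℓ(w)=33; the 8 essential cells (i,j,r):

[(1, 6, 0), (2, 5, 0), (5, 5, 1), (5, 11, 4), (6, 2, 0), (9, 5, 3), (9, 10, 7), (10, 1, 0)]


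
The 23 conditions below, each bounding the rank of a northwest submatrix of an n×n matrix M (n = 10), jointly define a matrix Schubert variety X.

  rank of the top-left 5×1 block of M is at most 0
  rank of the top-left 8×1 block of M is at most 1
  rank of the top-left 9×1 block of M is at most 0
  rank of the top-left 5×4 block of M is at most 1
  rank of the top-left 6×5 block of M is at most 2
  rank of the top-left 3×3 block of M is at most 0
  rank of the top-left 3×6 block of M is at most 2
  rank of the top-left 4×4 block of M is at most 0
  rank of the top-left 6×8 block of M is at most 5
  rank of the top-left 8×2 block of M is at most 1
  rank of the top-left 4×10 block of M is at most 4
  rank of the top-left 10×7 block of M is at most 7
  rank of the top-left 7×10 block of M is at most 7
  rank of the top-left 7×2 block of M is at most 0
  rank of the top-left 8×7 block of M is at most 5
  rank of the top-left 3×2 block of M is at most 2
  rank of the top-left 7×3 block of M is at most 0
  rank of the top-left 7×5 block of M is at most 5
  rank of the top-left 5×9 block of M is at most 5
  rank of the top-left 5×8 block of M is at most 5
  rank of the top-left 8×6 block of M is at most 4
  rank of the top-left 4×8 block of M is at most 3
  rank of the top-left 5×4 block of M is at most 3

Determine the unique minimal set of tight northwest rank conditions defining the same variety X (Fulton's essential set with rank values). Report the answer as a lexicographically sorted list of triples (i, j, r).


The tightest implied rank at each (i,j), from the 23 conditions:

  R[1]: 0 | 0 | 0 | 0 | 1 | 1 | 1 | 1 | 1 | 1
  R[2]: 0 | 0 | 0 | 0 | 1 | 2 | 2 | 2 | 2 | 2
  R[3]: 0 | 0 | 0 | 0 | 1 | 2 | 3 | 3 | 3 | 3
  R[4]: 0 | 0 | 0 | 0 | 1 | 2 | 3 | 3 | 4 | 4
  R[5]: 0 | 0 | 0 | 1 | 2 | 3 | 4 | 4 | 5 | 5
  R[6]: 0 | 0 | 0 | 1 | 2 | 3 | 4 | 5 | 6 | 6
  R[7]: 0 | 0 | 0 | 1 | 2 | 3 | 4 | 5 | 6 | 7
  R[8]: 0 | 1 | 1 | 2 | 3 | 4 | 5 | 6 | 7 | 8
  R[9]: 0 | 1 | 2 | 3 | 4 | 5 | 6 | 7 | 8 | 9
  R[10]: 1 | 2 | 3 | 4 | 5 | 6 | 7 | 8 | 9 | 10

reading off 1-entries of Δ²R: w = (5, 6, 7, 9, 4, 8, 10, 2, 3, 1).

4 SE-corners of the 28-cell Rothe diagram give Ess(w):

[(4, 4, 0), (4, 8, 3), (7, 3, 0), (9, 1, 0)]


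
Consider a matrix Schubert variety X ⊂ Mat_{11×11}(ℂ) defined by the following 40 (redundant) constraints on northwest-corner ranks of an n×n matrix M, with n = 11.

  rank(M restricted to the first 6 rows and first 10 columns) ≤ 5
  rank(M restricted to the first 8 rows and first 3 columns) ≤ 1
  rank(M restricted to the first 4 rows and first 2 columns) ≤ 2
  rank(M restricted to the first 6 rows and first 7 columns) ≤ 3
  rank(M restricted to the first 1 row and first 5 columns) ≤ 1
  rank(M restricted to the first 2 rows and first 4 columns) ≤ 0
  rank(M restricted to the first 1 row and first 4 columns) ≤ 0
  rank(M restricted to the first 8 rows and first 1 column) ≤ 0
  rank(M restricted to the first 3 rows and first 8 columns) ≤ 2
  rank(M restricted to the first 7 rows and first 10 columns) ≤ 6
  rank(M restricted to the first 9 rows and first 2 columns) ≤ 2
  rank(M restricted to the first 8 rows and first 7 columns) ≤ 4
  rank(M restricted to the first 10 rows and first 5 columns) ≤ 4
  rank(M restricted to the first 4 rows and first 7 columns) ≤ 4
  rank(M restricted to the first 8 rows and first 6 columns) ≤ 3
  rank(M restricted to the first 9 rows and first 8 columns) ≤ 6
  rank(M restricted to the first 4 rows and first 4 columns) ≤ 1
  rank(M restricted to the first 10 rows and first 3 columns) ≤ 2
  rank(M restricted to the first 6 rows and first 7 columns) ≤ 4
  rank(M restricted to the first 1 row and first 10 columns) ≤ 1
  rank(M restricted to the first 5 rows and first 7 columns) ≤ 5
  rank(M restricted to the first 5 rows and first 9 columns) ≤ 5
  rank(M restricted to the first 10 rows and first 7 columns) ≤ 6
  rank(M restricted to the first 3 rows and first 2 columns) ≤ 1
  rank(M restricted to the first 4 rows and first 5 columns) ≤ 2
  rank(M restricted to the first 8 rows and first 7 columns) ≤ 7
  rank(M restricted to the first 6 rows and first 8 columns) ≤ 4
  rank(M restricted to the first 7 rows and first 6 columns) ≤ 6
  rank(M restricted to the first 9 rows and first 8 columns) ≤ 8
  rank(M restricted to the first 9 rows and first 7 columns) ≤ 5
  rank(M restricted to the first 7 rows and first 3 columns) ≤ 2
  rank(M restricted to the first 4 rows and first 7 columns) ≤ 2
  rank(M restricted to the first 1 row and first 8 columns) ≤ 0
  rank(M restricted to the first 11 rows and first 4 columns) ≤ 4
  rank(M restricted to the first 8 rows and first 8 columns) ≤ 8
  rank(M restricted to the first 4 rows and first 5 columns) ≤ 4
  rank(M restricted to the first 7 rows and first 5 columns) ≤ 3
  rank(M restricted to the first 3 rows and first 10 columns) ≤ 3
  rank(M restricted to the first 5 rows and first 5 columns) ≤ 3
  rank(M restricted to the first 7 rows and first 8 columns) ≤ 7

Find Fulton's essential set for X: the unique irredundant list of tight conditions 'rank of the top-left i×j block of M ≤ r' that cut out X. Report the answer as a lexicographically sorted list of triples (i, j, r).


Computing R[i][j] = min implied NW-rank bound (n=11, 40 conditions):

  0  0  0  0  0  0  0  0  1  1  1
  0  0  0  0  1  1  1  1  2  2  2
  0  1  1  1  2  2  2  2  3  3  3
  0  1  1  1  2  2  2  3  4  4  4
  0  1  1  2  3  3  3  4  5  5  5
  0  1  1  2  3  3  3  4  5  5  6
  0  1  1  2  3  3  4  5  6  6  7
  0  1  1  2  3  3  4  5  6  7  8
  1  2  2  3  4  4  5  6  7  8  9
  1  2  2  3  4  5  6  7  8  9  10
  1  2  3  4  5  6  7  8  9  10  11

so w = (9, 5, 2, 8, 4, 11, 7, 10, 1, 6, 3).

Rothe diagram D(w) (32 cells), 10 SE-corners (essential conditions):

[(1, 8, 0), (2, 4, 0), (4, 4, 1), (4, 7, 2), (6, 7, 3), (6, 10, 5), (8, 1, 0), (8, 3, 1), (8, 6, 3), (10, 3, 2)]


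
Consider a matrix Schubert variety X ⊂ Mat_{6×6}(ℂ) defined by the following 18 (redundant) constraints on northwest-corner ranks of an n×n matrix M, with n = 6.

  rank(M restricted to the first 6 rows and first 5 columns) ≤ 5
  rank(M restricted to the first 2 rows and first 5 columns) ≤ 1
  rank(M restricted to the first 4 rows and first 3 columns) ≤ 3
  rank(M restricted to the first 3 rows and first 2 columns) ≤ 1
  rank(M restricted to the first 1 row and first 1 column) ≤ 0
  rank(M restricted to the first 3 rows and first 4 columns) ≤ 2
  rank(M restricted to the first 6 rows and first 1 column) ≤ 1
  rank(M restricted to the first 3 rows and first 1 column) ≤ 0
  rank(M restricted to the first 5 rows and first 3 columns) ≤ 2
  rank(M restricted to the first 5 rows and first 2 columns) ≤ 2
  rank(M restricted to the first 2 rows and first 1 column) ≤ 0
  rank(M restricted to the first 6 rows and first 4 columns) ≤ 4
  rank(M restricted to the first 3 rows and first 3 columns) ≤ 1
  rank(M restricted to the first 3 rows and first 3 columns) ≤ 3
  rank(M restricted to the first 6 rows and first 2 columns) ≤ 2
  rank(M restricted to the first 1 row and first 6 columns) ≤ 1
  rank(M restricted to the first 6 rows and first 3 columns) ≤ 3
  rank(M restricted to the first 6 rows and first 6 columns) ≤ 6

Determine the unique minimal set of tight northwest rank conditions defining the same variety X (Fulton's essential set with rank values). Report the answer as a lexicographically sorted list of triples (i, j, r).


Reconstructing r_w from the 18 given conditions:

  i=1: 0, 1, 1, 1, 1, 1
  i=2: 0, 1, 1, 1, 1, 2
  i=3: 0, 1, 1, 2, 2, 3
  i=4: 1, 2, 2, 3, 3, 4
  i=5: 1, 2, 2, 3, 4, 5
  i=6: 1, 2, 3, 4, 5, 6

hence w(1..6) = (2, 6, 4, 1, 5, 3).

Fulton essential set (4 of the 8 Rothe cells):

[(2, 5, 1), (3, 1, 0), (3, 3, 1), (5, 3, 2)]


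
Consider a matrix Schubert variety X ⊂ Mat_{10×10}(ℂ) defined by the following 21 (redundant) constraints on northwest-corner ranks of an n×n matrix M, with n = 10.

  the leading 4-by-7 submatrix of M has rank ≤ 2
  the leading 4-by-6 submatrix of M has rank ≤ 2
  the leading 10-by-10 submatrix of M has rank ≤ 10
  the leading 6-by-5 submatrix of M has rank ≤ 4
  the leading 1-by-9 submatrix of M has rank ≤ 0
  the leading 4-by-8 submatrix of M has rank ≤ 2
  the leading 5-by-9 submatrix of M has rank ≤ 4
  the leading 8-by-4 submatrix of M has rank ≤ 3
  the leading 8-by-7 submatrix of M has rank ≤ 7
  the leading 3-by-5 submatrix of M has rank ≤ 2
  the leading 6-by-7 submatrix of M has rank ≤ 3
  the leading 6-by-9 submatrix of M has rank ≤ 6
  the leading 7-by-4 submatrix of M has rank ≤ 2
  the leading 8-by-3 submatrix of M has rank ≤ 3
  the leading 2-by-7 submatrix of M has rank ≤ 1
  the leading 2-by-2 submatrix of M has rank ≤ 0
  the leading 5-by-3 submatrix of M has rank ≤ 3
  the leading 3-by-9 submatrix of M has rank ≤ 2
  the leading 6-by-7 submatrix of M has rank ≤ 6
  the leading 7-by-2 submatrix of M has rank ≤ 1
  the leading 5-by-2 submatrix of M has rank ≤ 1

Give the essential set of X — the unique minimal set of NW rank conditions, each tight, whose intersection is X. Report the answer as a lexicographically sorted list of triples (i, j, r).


Computing R[i][j] = min implied NW-rank bound (n=10, 21 conditions):

  0  0  0  0  0  0  0  0  0  1
  0  0  1  1  1  1  1  1  1  2
  1  1  2  2  2  2  2  2  2  3
  1  1  2  2  2  2  2  2  3  4
  1  1  2  2  3  3  3  3  4  5
  1  1  2  2  3  3  3  4  5  6
  1  1  2  2  3  4  4  5  6  7
  1  2  3  3  4  5  5  6  7  8
  1  2  3  4  5  6  6  7  8  9
  1  2  3  4  5  6  7  8  9  10

hence w(1..10) = (10, 3, 1, 9, 5, 8, 6, 2, 4, 7).

6 SE-corners of the 25-cell Rothe diagram give Ess(w):

[(1, 9, 0), (2, 2, 0), (4, 8, 2), (6, 7, 3), (7, 2, 1), (7, 4, 2)]


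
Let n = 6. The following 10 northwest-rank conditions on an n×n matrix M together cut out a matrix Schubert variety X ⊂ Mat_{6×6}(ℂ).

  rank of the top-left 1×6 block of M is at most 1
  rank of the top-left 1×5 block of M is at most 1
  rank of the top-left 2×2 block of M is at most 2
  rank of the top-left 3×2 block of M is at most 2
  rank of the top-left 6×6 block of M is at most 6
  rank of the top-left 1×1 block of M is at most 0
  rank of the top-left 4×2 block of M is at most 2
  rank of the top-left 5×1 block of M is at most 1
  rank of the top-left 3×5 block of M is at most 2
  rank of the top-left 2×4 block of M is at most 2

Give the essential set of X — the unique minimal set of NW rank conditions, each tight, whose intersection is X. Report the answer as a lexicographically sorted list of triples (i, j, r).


Rank table r_w(6×6) implied by the 10 constraints:

  R[1]: 0 1 1 1 1 1
  R[2]: 1 2 2 2 2 2
  R[3]: 1 2 2 2 2 3
  R[4]: 1 2 3 3 3 4
  R[5]: 1 2 3 4 4 5
  R[6]: 1 2 3 4 5 6

reading off 1-entries of Δ²R: w = (2, 1, 6, 3, 4, 5).

ℓ(w)=4; the 2 essential cells (i,j,r):

[(1, 1, 0), (3, 5, 2)]


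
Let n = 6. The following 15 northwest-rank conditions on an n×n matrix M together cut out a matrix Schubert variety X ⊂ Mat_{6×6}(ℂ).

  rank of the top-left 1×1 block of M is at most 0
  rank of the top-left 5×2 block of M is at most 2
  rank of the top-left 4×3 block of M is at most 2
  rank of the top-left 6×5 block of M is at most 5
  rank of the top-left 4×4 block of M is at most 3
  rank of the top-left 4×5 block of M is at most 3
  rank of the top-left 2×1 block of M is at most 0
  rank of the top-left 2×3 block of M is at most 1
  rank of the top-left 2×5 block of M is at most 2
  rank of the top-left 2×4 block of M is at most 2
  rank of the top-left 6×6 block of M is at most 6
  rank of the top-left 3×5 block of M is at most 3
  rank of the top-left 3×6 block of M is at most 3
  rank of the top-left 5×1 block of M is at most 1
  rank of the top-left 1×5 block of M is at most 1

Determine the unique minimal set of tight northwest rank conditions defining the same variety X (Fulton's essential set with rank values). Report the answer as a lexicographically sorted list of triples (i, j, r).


Computing R[i][j] = min implied NW-rank bound (n=6, 15 conditions):

  i=1: 0 1 1 1 1 1
  i=2: 0 1 1 2 2 2
  i=3: 1 2 2 3 3 3
  i=4: 1 2 2 3 3 4
  i=5: 1 2 3 4 4 5
  i=6: 1 2 3 4 5 6

the unique w with this rank table is (2, 4, 1, 6, 3, 5).

ℓ(w)=5; the 4 essential cells (i,j,r):

[(2, 1, 0), (2, 3, 1), (4, 3, 2), (4, 5, 3)]


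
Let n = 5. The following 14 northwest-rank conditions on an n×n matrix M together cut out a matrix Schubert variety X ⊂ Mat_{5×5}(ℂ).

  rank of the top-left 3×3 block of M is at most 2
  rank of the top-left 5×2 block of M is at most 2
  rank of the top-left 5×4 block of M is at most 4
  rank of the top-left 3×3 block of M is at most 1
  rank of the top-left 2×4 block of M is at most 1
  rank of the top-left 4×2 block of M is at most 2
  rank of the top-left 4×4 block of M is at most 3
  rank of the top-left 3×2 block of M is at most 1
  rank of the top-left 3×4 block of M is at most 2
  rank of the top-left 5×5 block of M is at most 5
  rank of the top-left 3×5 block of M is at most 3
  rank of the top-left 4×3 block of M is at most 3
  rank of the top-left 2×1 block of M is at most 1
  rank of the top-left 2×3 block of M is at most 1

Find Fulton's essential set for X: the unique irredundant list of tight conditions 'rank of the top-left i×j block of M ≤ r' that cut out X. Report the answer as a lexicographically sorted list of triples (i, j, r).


Propagating the 14 rank bounds to every northwest block:

  i=1: 1 | 1 | 1 | 1 | 1
  i=2: 1 | 1 | 1 | 1 | 2
  i=3: 1 | 1 | 1 | 2 | 3
  i=4: 1 | 2 | 2 | 3 | 4
  i=5: 1 | 2 | 3 | 4 | 5

so w = (1, 5, 4, 2, 3).

Fulton essential set (2 of the 5 Rothe cells):

[(2, 4, 1), (3, 3, 1)]


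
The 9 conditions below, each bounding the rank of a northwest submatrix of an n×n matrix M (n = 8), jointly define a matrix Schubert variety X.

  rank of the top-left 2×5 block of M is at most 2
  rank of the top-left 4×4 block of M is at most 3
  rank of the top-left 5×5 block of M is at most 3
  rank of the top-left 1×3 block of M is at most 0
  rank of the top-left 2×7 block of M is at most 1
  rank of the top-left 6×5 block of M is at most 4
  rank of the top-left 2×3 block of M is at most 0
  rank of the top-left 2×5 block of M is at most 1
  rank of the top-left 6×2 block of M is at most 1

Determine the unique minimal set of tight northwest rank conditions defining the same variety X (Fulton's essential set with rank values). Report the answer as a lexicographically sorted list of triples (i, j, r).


The tightest implied rank at each (i,j), from the 9 conditions:

  row 1: 0, 0, 0, 1, 1, 1, 1, 1
  row 2: 0, 0, 0, 1, 1, 1, 1, 2
  row 3: 1, 1, 1, 2, 2, 2, 2, 3
  row 4: 1, 1, 2, 3, 3, 3, 3, 4
  row 5: 1, 1, 2, 3, 3, 4, 4, 5
  row 6: 1, 1, 2, 3, 4, 5, 5, 6
  row 7: 1, 2, 3, 4, 5, 6, 6, 7
  row 8: 1, 2, 3, 4, 5, 6, 7, 8

giving w = (4, 8, 1, 3, 6, 5, 2, 7) via Δ²R.

Rothe diagram D(w) (13 cells), 4 SE-corners (essential conditions):

[(2, 3, 0), (2, 7, 1), (5, 5, 3), (6, 2, 1)]


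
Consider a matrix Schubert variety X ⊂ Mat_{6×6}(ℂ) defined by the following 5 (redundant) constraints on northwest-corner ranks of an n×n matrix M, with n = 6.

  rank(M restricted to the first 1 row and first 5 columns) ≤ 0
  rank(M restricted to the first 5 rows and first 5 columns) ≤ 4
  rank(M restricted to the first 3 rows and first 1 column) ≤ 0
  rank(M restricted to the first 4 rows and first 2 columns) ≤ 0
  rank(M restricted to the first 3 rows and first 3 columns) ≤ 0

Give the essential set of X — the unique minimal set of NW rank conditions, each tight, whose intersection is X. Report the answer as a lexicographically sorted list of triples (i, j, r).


Reconstructing r_w from the 5 given conditions:

  i=1: 0  0  0  0  0  1
  i=2: 0  0  0  1  1  2
  i=3: 0  0  0  1  2  3
  i=4: 0  0  1  2  3  4
  i=5: 1  1  2  3  4  5
  i=6: 1  2  3  4  5  6

the unique w with this rank table is (6, 4, 5, 3, 1, 2).

Fulton essential set (3 of the 13 Rothe cells):

[(1, 5, 0), (3, 3, 0), (4, 2, 0)]


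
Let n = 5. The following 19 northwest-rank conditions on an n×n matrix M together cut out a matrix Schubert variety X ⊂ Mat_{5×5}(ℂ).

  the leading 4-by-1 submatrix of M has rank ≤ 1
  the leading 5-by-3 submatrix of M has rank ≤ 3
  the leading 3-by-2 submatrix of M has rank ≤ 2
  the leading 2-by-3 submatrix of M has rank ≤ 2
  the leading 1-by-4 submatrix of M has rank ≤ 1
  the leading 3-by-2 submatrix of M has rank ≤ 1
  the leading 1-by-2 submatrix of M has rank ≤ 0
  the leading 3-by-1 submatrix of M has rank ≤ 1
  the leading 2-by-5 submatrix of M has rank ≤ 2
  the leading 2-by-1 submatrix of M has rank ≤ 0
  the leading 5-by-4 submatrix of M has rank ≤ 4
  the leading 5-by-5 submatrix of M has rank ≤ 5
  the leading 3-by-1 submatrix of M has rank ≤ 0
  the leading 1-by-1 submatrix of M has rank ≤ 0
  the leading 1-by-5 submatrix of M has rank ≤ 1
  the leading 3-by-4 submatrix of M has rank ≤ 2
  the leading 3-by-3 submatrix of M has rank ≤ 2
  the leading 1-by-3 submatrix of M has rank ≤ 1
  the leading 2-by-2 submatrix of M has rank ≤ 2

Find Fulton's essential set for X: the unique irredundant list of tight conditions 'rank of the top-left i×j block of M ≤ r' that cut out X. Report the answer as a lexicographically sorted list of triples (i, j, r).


Rank table r_w(5×5) implied by the 19 constraints:

  i=1: 0  0  1  1  1
  i=2: 0  1  2  2  2
  i=3: 0  1  2  2  3
  i=4: 1  2  3  3  4
  i=5: 1  2  3  4  5

reading off 1-entries of Δ²R: w = (3, 2, 5, 1, 4).

ℓ(w)=5; the 3 essential cells (i,j,r):

[(1, 2, 0), (3, 1, 0), (3, 4, 2)]


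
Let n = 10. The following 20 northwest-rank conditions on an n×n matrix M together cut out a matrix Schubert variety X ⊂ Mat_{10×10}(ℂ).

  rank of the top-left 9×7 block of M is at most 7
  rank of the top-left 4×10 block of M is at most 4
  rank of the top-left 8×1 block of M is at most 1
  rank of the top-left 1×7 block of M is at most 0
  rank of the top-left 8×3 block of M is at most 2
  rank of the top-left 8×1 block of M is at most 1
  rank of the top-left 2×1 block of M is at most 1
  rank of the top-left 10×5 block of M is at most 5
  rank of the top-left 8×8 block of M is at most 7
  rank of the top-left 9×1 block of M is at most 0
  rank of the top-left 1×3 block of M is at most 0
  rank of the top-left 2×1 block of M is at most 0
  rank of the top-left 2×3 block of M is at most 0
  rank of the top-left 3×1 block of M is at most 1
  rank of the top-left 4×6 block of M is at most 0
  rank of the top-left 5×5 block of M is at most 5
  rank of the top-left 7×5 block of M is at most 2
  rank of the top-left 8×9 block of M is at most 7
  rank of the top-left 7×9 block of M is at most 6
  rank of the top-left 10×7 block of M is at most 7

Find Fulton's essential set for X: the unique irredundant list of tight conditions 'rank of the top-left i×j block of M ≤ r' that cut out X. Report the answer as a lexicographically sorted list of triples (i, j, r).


Propagating the 20 rank bounds to every northwest block:

  row 1: 0  0  0  0  0  0  0  1  1  1
  row 2: 0  0  0  0  0  0  1  2  2  2
  row 3: 0  0  0  0  0  0  1  2  3  3
  row 4: 0  0  0  0  0  0  1  2  3  4
  row 5: 0  1  1  1  1  1  2  3  4  5
  row 6: 0  1  2  2  2  2  3  4  5  6
  row 7: 0  1  2  2  2  3  4  5  6  7
  row 8: 0  1  2  3  3  4  5  6  7  8
  row 9: 0  1  2  3  4  5  6  7  8  9
  row 10: 1  2  3  4  5  6  7  8  9  10

so w = (8, 7, 9, 10, 2, 3, 6, 4, 5, 1).

D(w) has 32 cells with 4 SE-corners; essential set:

[(1, 7, 0), (4, 6, 0), (7, 5, 2), (9, 1, 0)]


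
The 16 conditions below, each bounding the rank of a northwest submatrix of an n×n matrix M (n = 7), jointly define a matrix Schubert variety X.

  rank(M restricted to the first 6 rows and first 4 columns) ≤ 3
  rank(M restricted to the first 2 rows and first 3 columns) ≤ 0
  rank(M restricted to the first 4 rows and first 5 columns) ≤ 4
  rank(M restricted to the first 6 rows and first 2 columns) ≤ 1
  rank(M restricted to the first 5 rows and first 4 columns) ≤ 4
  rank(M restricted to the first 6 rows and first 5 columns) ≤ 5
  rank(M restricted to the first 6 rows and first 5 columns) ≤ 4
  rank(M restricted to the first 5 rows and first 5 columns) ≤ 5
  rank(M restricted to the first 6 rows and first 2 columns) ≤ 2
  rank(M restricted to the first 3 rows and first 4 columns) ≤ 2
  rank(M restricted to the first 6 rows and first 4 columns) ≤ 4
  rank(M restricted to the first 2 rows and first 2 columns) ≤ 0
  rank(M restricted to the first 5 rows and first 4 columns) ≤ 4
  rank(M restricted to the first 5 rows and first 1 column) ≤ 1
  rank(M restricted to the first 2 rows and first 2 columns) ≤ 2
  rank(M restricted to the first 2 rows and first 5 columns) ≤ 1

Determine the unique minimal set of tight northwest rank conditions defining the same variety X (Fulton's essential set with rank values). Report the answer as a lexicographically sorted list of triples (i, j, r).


The tightest implied rank at each (i,j), from the 16 conditions:

  i=1: 0 | 0 | 0 | 1 | 1 | 1 | 1
  i=2: 0 | 0 | 0 | 1 | 1 | 2 | 2
  i=3: 1 | 1 | 1 | 2 | 2 | 3 | 3
  i=4: 1 | 1 | 2 | 3 | 3 | 4 | 4
  i=5: 1 | 1 | 2 | 3 | 4 | 5 | 5
  i=6: 1 | 1 | 2 | 3 | 4 | 5 | 6
  i=7: 1 | 2 | 3 | 4 | 5 | 6 | 7

second differences of R give the permutation w = (4, 6, 1, 3, 5, 7, 2).

Fulton essential set (3 of the 10 Rothe cells):

[(2, 3, 0), (2, 5, 1), (6, 2, 1)]


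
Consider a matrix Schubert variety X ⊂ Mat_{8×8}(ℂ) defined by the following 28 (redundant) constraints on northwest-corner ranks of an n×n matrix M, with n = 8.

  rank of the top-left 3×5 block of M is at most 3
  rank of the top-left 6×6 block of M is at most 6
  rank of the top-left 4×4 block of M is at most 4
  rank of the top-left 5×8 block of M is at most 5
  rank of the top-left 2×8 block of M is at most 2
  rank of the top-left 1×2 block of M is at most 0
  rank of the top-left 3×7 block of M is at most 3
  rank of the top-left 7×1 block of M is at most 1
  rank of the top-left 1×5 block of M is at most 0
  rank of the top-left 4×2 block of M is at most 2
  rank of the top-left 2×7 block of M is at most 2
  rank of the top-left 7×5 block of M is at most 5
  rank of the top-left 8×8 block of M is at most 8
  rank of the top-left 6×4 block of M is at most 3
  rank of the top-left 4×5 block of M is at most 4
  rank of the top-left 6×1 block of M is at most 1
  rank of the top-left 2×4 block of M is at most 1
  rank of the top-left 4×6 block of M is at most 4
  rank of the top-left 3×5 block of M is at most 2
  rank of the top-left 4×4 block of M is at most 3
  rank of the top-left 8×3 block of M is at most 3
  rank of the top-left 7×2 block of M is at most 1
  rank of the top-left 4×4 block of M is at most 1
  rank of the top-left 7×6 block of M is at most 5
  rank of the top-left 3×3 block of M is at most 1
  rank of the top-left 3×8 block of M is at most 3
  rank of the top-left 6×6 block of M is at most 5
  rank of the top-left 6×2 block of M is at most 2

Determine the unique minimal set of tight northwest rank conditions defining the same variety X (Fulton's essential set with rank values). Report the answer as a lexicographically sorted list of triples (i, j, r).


Propagating the 28 rank bounds to every northwest block:

  R[1]: 0, 0, 0, 0, 0, 1, 1, 1
  R[2]: 1, 1, 1, 1, 1, 2, 2, 2
  R[3]: 1, 1, 1, 1, 2, 3, 3, 3
  R[4]: 1, 1, 1, 1, 2, 3, 4, 4
  R[5]: 1, 1, 2, 2, 3, 4, 5, 5
  R[6]: 1, 1, 2, 3, 4, 5, 6, 6
  R[7]: 1, 1, 2, 3, 4, 5, 6, 7
  R[8]: 1, 2, 3, 4, 5, 6, 7, 8

giving w = (6, 1, 5, 7, 3, 4, 8, 2) via Δ²R.

ℓ(w)=14; the 3 essential cells (i,j,r):

[(1, 5, 0), (4, 4, 1), (7, 2, 1)]


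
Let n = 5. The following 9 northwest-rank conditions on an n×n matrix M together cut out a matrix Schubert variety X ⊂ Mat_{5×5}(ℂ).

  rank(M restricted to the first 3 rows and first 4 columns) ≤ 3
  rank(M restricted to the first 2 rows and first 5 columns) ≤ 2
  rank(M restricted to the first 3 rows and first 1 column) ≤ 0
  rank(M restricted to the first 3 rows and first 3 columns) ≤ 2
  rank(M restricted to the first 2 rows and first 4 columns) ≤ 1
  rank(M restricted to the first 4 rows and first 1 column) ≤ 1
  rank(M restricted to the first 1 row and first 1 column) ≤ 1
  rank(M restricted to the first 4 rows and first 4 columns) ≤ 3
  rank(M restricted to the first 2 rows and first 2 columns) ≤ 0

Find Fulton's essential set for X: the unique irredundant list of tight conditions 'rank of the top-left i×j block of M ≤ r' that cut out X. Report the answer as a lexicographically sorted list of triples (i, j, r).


Propagating the 9 rank bounds to every northwest block:

  i=1: 0 0 1 1 1
  i=2: 0 0 1 1 2
  i=3: 0 1 2 2 3
  i=4: 1 2 3 3 4
  i=5: 1 2 3 4 5

reading off 1-entries of Δ²R: w = (3, 5, 2, 1, 4).

3 SE-corners of the 6-cell Rothe diagram give Ess(w):

[(2, 2, 0), (2, 4, 1), (3, 1, 0)]


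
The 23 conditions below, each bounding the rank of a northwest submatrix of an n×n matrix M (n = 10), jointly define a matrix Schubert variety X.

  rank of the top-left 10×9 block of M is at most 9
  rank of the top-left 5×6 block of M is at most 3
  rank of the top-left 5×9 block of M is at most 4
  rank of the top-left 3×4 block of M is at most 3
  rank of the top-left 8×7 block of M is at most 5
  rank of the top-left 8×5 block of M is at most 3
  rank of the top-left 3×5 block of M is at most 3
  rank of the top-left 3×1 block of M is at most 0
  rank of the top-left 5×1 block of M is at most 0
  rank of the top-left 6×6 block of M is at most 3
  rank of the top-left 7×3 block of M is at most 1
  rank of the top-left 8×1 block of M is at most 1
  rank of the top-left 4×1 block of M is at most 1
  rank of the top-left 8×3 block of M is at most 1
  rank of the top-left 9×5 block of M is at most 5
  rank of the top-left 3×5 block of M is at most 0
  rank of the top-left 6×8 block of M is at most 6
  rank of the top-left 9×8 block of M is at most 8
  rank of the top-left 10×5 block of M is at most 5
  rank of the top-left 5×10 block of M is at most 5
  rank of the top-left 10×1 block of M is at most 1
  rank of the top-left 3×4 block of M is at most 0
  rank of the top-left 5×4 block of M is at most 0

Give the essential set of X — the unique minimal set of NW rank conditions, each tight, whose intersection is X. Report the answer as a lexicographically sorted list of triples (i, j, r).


Reconstructing r_w from the 23 given conditions:

  R[1]: 0 0 0 0 0 1 1 1 1 1
  R[2]: 0 0 0 0 0 1 2 2 2 2
  R[3]: 0 0 0 0 0 1 2 3 3 3
  R[4]: 0 0 0 0 1 2 3 4 4 4
  R[5]: 0 0 0 0 1 2 3 4 4 5
  R[6]: 1 1 1 1 2 3 4 5 5 6
  R[7]: 1 1 1 2 3 4 5 6 6 7
  R[8]: 1 1 1 2 3 4 5 6 7 8
  R[9]: 1 2 2 3 4 5 6 7 8 9
  R[10]: 1 2 3 4 5 6 7 8 9 10

the unique w with this rank table is (6, 7, 8, 5, 10, 1, 4, 9, 2, 3).

Fulton essential set (4 of the 28 Rothe cells):

[(3, 5, 0), (5, 4, 0), (5, 9, 4), (8, 3, 1)]


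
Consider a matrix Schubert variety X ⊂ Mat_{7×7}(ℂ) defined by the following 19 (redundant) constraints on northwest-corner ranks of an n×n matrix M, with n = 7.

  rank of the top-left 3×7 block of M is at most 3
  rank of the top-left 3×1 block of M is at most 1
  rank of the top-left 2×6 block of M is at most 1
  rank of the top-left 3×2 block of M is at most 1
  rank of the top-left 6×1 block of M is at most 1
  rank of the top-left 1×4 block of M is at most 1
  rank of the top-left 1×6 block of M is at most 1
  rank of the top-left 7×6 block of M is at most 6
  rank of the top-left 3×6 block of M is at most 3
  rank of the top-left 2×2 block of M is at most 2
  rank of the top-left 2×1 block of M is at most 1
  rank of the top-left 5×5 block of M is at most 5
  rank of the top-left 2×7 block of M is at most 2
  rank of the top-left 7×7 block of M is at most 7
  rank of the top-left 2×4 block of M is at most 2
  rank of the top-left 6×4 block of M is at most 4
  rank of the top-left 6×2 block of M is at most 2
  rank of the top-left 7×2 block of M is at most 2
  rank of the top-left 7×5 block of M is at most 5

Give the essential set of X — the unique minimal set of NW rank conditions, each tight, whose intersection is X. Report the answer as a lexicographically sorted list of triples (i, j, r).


Propagating the 19 rank bounds to every northwest block:

  R[1]: 1 1 1 1 1 1 1
  R[2]: 1 1 1 1 1 1 2
  R[3]: 1 1 2 2 2 2 3
  R[4]: 1 2 3 3 3 3 4
  R[5]: 1 2 3 4 4 4 5
  R[6]: 1 2 3 4 5 5 6
  R[7]: 1 2 3 4 5 6 7

so w = (1, 7, 3, 2, 4, 5, 6).

ℓ(w)=6; the 2 essential cells (i,j,r):

[(2, 6, 1), (3, 2, 1)]


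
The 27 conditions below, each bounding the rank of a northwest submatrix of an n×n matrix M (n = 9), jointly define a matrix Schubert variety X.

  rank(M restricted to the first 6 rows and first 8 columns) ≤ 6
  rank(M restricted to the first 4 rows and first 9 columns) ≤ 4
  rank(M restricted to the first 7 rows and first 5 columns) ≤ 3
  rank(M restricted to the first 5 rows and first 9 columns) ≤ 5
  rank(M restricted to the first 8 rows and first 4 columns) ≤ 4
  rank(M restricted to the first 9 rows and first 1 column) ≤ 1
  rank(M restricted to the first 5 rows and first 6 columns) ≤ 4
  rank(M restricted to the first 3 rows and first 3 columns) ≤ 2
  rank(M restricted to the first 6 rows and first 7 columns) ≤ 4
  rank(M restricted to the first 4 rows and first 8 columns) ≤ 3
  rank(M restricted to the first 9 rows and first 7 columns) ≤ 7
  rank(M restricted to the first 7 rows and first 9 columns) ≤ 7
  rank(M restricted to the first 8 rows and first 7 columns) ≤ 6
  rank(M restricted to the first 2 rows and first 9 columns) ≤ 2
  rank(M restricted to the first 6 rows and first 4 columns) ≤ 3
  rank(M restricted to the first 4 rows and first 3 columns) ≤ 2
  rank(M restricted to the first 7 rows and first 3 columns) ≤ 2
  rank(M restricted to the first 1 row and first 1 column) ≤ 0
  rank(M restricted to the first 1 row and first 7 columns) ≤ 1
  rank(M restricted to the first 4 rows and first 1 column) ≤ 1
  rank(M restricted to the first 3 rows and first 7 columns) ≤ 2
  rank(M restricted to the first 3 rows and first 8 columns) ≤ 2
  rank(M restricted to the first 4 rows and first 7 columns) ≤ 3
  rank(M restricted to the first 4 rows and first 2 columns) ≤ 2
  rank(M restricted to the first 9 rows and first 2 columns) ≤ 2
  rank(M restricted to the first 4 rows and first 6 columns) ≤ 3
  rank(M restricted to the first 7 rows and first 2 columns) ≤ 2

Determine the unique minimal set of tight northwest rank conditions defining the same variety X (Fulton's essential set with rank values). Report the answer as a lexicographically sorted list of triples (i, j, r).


Reconstructing r_w from the 27 given conditions:

  0  1  1  1  1  1  1  1  1
  1  2  2  2  2  2  2  2  2
  1  2  2  2  2  2  2  2  3
  1  2  2  3  3  3  3  3  4
  1  2  2  3  3  4  4  4  5
  1  2  2  3  3  4  4  5  6
  1  2  2  3  3  4  5  6  7
  1  2  3  4  4  5  6  7  8
  1  2  3  4  5  6  7  8  9

giving w = (2, 1, 9, 4, 6, 8, 7, 3, 5) via Δ²R.

Fulton essential set (5 of the 15 Rothe cells):

[(1, 1, 0), (3, 8, 2), (6, 7, 4), (7, 3, 2), (7, 5, 3)]
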